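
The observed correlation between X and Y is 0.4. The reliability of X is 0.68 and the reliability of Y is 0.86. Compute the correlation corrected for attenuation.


r_corrected = rxy / sqrt(rxx * ryy)
= 0.4 / sqrt(0.68 * 0.86)
= 0.4 / sqrt(0.5848)
= 0.4 / 0.764722
r_corrected = 0.5231

0.5231


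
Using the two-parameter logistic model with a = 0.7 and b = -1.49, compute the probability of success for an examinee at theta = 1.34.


a*(theta - b) = 0.7 * (1.34 - -1.49) = 1.981
exp(-1.981) = 0.1379
P = 1 / (1 + 0.1379)
P = 0.8788

0.8788


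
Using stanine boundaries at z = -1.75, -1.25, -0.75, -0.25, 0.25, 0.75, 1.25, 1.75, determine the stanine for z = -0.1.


Stanine boundaries: [-1.75, -1.25, -0.75, -0.25, 0.25, 0.75, 1.25, 1.75]
z = -0.1
Check each boundary:
  z >= -1.75 -> could be stanine 2
  z >= -1.25 -> could be stanine 3
  z >= -0.75 -> could be stanine 4
  z >= -0.25 -> could be stanine 5
  z < 0.25
  z < 0.75
  z < 1.25
  z < 1.75
Highest qualifying boundary gives stanine = 5

5


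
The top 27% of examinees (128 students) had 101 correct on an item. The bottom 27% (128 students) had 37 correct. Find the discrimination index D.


p_upper = 101/128 = 0.7891
p_lower = 37/128 = 0.2891
D = 0.7891 - 0.2891 = 0.5

0.5


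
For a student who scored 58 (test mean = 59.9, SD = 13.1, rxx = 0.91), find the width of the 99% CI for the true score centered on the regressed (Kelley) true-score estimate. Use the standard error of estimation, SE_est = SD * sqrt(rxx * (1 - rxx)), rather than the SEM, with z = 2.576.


True score estimate = 0.91*58 + 0.09*59.9 = 58.171
SE_est = SD * sqrt(rxx * (1 - rxx)) = 13.1 * sqrt(0.91 * 0.09) = 13.1 * sqrt(0.0819) = 3.748981
CI = T_est +/- z * SE_est, so width = 2 * z * SE_est = 2 * 2.576 * 3.748981
Width = 19.3148

19.3148


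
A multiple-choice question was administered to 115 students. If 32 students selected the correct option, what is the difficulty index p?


Item difficulty p = number correct / total examinees
p = 32 / 115
p = 0.2783

0.2783


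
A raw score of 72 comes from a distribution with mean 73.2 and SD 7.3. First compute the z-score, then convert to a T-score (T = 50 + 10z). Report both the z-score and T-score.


z = (X - mean) / SD = (72 - 73.2) / 7.3
z = -1.2 / 7.3
z = -0.1644
T-score = T = 50 + 10z
Carry z at full precision (z = -1.2 / 7.3) into the conversion:
T-score = 50 + 10 * (-1.2 / 7.3) = 50 + -12 / 7.3
T-score = 50 + -1.6438
T-score = 48.3562

48.3562


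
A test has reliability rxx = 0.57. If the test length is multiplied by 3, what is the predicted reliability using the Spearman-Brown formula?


r_new = (n * rxx) / (1 + (n-1) * rxx)
r_new = (3 * 0.57) / (1 + 2 * 0.57)
r_new = 1.71 / 2.14
r_new = 0.7991

0.7991


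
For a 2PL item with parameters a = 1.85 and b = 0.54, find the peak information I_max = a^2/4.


For 2PL, max info at theta = b = 0.54
I_max = a^2 / 4 = 1.85^2 / 4
= 3.4225 / 4
I_max = 0.8556

0.8556


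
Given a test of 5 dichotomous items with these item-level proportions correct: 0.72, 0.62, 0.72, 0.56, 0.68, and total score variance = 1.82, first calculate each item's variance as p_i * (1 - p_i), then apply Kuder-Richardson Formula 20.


For each item, compute p_i * q_i:
  Item 1: 0.72 * 0.28 = 0.2016
  Item 2: 0.62 * 0.38 = 0.2356
  Item 3: 0.72 * 0.28 = 0.2016
  Item 4: 0.56 * 0.44 = 0.2464
  Item 5: 0.68 * 0.32 = 0.2176
Sum(p_i * q_i) = 0.2016 + 0.2356 + 0.2016 + 0.2464 + 0.2176 = 1.1028
KR-20 = (k/(k-1)) * (1 - Sum(p_i*q_i) / Var_total)
= (5/4) * (1 - 1.1028/1.82)
= 1.25 * 0.3941
KR-20 = 0.4926

0.4926


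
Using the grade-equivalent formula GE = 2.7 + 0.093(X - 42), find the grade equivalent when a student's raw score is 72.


raw - median = 72 - 42 = 30
slope * diff = 0.093 * 30 = 2.79
GE = 2.7 + 2.79
GE = 5.49

5.49


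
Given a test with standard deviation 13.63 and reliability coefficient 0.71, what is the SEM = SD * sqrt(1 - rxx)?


SEM = SD * sqrt(1 - rxx)
SEM = 13.63 * sqrt(1 - 0.71)
SEM = 13.63 * sqrt(0.29) = 13.63 * 0.538516
SEM = 7.34

7.34


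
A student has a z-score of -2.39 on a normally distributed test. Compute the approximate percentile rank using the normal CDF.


CDF(z) = 0.5 * (1 + erf(z/sqrt(2)))
erf(-1.69) = -0.9832
CDF = 0.0084
Percentile rank = 0.0084 * 100 = 0.84

0.84


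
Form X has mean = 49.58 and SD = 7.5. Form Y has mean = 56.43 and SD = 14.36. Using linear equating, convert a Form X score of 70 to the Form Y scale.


slope = SD_Y / SD_X = 14.36 / 7.5 ~ 1.9147
intercept = mean_Y - slope * mean_X = 56.43 - (14.36 / 7.5) * 49.58 ~ -38.4992
Y = slope * X + intercept. To avoid rounding drift from the rounded slope/intercept, evaluate the equivalent form Y = mean_Y + SD_Y * (X - mean_X) / SD_X at full precision:
Y = 56.43 + 14.36 * (70 - 49.58) / 7.5
Y = 56.43 + 14.36 * 20.42 / 7.5
Y = 56.43 + 293.2312 / 7.5
Y = 56.43 + 39.0975
Y = 95.5275

95.5275


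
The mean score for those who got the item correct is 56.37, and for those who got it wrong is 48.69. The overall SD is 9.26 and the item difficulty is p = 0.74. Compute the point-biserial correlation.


q = 1 - p = 0.26
rpb = ((M1 - M0) / SD) * sqrt(p * q)
rpb = ((56.37 - 48.69) / 9.26) * sqrt(0.74 * 0.26)
rpb = 0.3638

0.3638


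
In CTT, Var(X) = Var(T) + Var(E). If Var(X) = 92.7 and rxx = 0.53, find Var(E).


var_true = rxx * var_obs = 0.53 * 92.7 = 49.131
var_error = var_obs - var_true
var_error = 92.7 - 49.131
var_error = 43.569

43.569


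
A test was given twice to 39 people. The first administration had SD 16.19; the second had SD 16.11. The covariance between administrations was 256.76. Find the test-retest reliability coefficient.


r = cov(X,Y) / (SD_X * SD_Y)
r = 256.76 / (16.19 * 16.11)
r = 256.76 / 260.8209
r = 0.9844

0.9844


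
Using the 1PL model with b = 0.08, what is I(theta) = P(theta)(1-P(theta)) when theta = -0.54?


P = 1/(1+exp(-(-0.54-0.08))) = 0.3498
I = P*(1-P) = 0.3498 * 0.6502
I = 0.2274

0.2274


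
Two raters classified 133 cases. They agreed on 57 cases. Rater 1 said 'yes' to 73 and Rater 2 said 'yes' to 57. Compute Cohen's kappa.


P_o = 57/133 = 0.428571
P_e = (73*57 + 60*76) / 17689 = 0.493018
kappa = (P_o - P_e) / (1 - P_e)
kappa = (0.428571 - 0.493018) / (1 - 0.493018)
kappa = -0.1271

-0.1271


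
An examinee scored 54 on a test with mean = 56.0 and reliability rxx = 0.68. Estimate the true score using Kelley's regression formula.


T_est = rxx * X + (1 - rxx) * mean
T_est = 0.68 * 54 + 0.32 * 56.0
T_est = 36.72 + 17.92
T_est = 54.64

54.64


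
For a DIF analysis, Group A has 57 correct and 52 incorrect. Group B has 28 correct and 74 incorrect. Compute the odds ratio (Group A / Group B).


Odds_A = 57/52 = 1.0962
Odds_B = 28/74 = 0.3784
OR = Odds_A / Odds_B = 1.0962 / 0.3784
Exactly, OR = (57 * 74) / (52 * 28) = 4218 / 1456
OR = 2.897

2.897


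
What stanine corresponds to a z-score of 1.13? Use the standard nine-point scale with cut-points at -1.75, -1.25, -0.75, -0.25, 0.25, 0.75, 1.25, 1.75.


Stanine boundaries: [-1.75, -1.25, -0.75, -0.25, 0.25, 0.75, 1.25, 1.75]
z = 1.13
Check each boundary:
  z >= -1.75 -> could be stanine 2
  z >= -1.25 -> could be stanine 3
  z >= -0.75 -> could be stanine 4
  z >= -0.25 -> could be stanine 5
  z >= 0.25 -> could be stanine 6
  z >= 0.75 -> could be stanine 7
  z < 1.25
  z < 1.75
Highest qualifying boundary gives stanine = 7

7


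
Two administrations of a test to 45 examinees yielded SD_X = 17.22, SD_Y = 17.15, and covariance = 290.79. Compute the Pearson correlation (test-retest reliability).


r = cov(X,Y) / (SD_X * SD_Y)
r = 290.79 / (17.22 * 17.15)
r = 290.79 / 295.323
r = 0.9847

0.9847


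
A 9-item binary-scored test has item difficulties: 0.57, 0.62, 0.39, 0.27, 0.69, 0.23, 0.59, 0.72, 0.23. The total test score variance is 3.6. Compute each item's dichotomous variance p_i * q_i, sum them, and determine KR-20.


For each item, compute p_i * q_i:
  Item 1: 0.57 * 0.43 = 0.2451
  Item 2: 0.62 * 0.38 = 0.2356
  Item 3: 0.39 * 0.61 = 0.2379
  Item 4: 0.27 * 0.73 = 0.1971
  Item 5: 0.69 * 0.31 = 0.2139
  Item 6: 0.23 * 0.77 = 0.1771
  Item 7: 0.59 * 0.41 = 0.2419
  Item 8: 0.72 * 0.28 = 0.2016
  Item 9: 0.23 * 0.77 = 0.1771
Sum(p_i * q_i) = 0.2451 + 0.2356 + 0.2379 + 0.1971 + 0.2139 + 0.1771 + 0.2419 + 0.2016 + 0.1771 = 1.9273
KR-20 = (k/(k-1)) * (1 - Sum(p_i*q_i) / Var_total)
= (9/8) * (1 - 1.9273/3.6)
= 1.125 * 0.4646
KR-20 = 0.5227

0.5227


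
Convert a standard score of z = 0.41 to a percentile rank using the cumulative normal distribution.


CDF(z) = 0.5 * (1 + erf(z/sqrt(2)))
erf(0.2899) = 0.3182
CDF = 0.6591
Percentile rank = 0.6591 * 100 = 65.91

65.91


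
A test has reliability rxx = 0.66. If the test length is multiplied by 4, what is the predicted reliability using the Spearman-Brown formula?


r_new = (n * rxx) / (1 + (n-1) * rxx)
r_new = (4 * 0.66) / (1 + 3 * 0.66)
r_new = 2.64 / 2.98
r_new = 0.8859

0.8859


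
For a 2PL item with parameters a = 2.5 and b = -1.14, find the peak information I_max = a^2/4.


For 2PL, max info at theta = b = -1.14
I_max = a^2 / 4 = 2.5^2 / 4
= 6.25 / 4
I_max = 1.5625

1.5625


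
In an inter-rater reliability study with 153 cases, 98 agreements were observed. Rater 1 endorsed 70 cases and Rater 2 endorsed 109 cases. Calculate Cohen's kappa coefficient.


P_o = 98/153 = 0.640523
P_e = (70*109 + 83*44) / 23409 = 0.481951
kappa = (P_o - P_e) / (1 - P_e)
kappa = (0.640523 - 0.481951) / (1 - 0.481951)
kappa = 0.3061

0.3061


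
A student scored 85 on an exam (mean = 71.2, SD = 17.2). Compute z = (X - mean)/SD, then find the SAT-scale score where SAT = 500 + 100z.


z = (X - mean) / SD = (85 - 71.2) / 17.2
z = 13.8 / 17.2
z = 0.8023
SAT-scale = SAT = 500 + 100z
Carry z at full precision (z = 13.8 / 17.2) into the conversion:
SAT-scale = 500 + 100 * (13.8 / 17.2) = 500 + 1380 / 17.2
SAT-scale = 500 + 80.2326
SAT-scale = 580.2326

580.2326


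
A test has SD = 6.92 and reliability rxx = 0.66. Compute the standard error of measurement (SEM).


SEM = SD * sqrt(1 - rxx)
SEM = 6.92 * sqrt(1 - 0.66)
SEM = 6.92 * sqrt(0.34) = 6.92 * 0.583095
SEM = 4.035

4.035


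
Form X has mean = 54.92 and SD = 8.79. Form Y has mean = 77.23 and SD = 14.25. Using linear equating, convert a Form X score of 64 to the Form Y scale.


slope = SD_Y / SD_X = 14.25 / 8.79 ~ 1.6212
intercept = mean_Y - slope * mean_X = 77.23 - (14.25 / 8.79) * 54.92 ~ -11.8041
Y = slope * X + intercept. To avoid rounding drift from the rounded slope/intercept, evaluate the equivalent form Y = mean_Y + SD_Y * (X - mean_X) / SD_X at full precision:
Y = 77.23 + 14.25 * (64 - 54.92) / 8.79
Y = 77.23 + 14.25 * 9.08 / 8.79
Y = 77.23 + 129.39 / 8.79
Y = 77.23 + 14.7201
Y = 91.9501

91.9501


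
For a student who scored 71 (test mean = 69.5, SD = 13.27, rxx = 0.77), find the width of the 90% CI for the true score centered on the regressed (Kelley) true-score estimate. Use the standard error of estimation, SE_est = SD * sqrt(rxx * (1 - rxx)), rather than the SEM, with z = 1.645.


True score estimate = 0.77*71 + 0.23*69.5 = 70.655
SE_est = SD * sqrt(rxx * (1 - rxx)) = 13.27 * sqrt(0.77 * 0.23) = 13.27 * sqrt(0.1771) = 5.584447
CI = T_est +/- z * SE_est, so width = 2 * z * SE_est = 2 * 1.645 * 5.584447
Width = 18.3728

18.3728


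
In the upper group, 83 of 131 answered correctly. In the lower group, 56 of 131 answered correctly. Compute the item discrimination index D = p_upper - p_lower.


p_upper = 83/131 = 0.6336
p_lower = 56/131 = 0.4275
D = 0.6336 - 0.4275 = 0.2061

0.2061


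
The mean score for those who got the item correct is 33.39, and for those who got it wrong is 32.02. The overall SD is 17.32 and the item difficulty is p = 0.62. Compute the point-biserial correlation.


q = 1 - p = 0.38
rpb = ((M1 - M0) / SD) * sqrt(p * q)
rpb = ((33.39 - 32.02) / 17.32) * sqrt(0.62 * 0.38)
rpb = 0.0384

0.0384


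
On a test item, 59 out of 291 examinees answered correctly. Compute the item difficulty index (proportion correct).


Item difficulty p = number correct / total examinees
p = 59 / 291
p = 0.2027

0.2027


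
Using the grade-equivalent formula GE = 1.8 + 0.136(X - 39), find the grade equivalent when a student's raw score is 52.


raw - median = 52 - 39 = 13
slope * diff = 0.136 * 13 = 1.768
GE = 1.8 + 1.768
GE = 3.568

3.568


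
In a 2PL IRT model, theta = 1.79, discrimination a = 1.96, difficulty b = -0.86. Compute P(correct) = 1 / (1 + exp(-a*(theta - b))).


a*(theta - b) = 1.96 * (1.79 - -0.86) = 5.194
exp(-5.194) = 0.0055
P = 1 / (1 + 0.0055)
P = 0.9945

0.9945


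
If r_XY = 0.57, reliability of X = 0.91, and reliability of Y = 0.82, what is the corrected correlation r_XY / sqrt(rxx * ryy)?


r_corrected = rxy / sqrt(rxx * ryy)
= 0.57 / sqrt(0.91 * 0.82)
= 0.57 / sqrt(0.7462)
= 0.57 / 0.863829
r_corrected = 0.6599

0.6599


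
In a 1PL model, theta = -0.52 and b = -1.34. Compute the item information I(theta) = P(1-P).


P = 1/(1+exp(-(-0.52--1.34))) = 0.6942
I = P*(1-P) = 0.6942 * 0.3058
I = 0.2123

0.2123


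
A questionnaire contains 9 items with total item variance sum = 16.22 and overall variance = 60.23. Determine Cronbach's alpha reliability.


alpha = (k/(k-1)) * (1 - sum(si^2)/s_total^2)
= (9/8) * (1 - 16.22/60.23)
alpha = 0.822

0.822


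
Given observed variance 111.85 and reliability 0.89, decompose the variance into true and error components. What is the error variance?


var_true = rxx * var_obs = 0.89 * 111.85 = 99.5465
var_error = var_obs - var_true
var_error = 111.85 - 99.5465
var_error = 12.3035

12.3035


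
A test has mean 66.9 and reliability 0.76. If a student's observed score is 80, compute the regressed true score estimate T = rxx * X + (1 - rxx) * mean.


T_est = rxx * X + (1 - rxx) * mean
T_est = 0.76 * 80 + 0.24 * 66.9
T_est = 60.8 + 16.056
T_est = 76.856

76.856


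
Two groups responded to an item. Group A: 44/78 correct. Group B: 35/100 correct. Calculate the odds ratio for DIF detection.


Odds_A = 44/34 = 1.2941
Odds_B = 35/65 = 0.5385
OR = Odds_A / Odds_B = 1.2941 / 0.5385
Exactly, OR = (44 * 65) / (34 * 35) = 2860 / 1190
OR = 2.4034

2.4034


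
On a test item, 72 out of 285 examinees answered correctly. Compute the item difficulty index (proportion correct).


Item difficulty p = number correct / total examinees
p = 72 / 285
p = 0.2526

0.2526


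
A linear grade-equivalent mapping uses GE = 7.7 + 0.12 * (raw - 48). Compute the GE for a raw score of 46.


raw - median = 46 - 48 = -2
slope * diff = 0.12 * -2 = -0.24
GE = 7.7 + -0.24
GE = 7.46

7.46


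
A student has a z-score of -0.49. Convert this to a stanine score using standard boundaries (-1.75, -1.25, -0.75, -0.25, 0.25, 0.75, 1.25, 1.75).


Stanine boundaries: [-1.75, -1.25, -0.75, -0.25, 0.25, 0.75, 1.25, 1.75]
z = -0.49
Check each boundary:
  z >= -1.75 -> could be stanine 2
  z >= -1.25 -> could be stanine 3
  z >= -0.75 -> could be stanine 4
  z < -0.25
  z < 0.25
  z < 0.75
  z < 1.25
  z < 1.75
Highest qualifying boundary gives stanine = 4

4


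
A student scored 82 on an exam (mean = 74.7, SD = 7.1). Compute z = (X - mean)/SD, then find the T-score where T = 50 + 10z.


z = (X - mean) / SD = (82 - 74.7) / 7.1
z = 7.3 / 7.1
z = 1.0282
T-score = T = 50 + 10z
Carry z at full precision (z = 7.3 / 7.1) into the conversion:
T-score = 50 + 10 * (7.3 / 7.1) = 50 + 73 / 7.1
T-score = 50 + 10.2817
T-score = 60.2817

60.2817


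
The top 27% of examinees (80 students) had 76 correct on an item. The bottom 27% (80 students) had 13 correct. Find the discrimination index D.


p_upper = 76/80 = 0.95
p_lower = 13/80 = 0.1625
D = 0.95 - 0.1625 = 0.7875

0.7875


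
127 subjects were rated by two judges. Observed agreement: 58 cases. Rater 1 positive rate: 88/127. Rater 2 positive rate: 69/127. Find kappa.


P_o = 58/127 = 0.456693
P_e = (88*69 + 39*58) / 16129 = 0.516709
kappa = (P_o - P_e) / (1 - P_e)
kappa = (0.456693 - 0.516709) / (1 - 0.516709)
kappa = -0.1242

-0.1242


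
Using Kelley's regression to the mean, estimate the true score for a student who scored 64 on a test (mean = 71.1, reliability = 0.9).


T_est = rxx * X + (1 - rxx) * mean
T_est = 0.9 * 64 + 0.1 * 71.1
T_est = 57.6 + 7.11
T_est = 64.71

64.71


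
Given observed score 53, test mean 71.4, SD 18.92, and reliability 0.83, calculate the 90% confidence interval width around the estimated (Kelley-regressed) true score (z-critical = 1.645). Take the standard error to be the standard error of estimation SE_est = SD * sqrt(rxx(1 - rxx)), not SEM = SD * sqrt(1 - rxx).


True score estimate = 0.83*53 + 0.17*71.4 = 56.128
SE_est = SD * sqrt(rxx * (1 - rxx)) = 18.92 * sqrt(0.83 * 0.17) = 18.92 * sqrt(0.1411) = 7.106973
CI = T_est +/- z * SE_est, so width = 2 * z * SE_est = 2 * 1.645 * 7.106973
Width = 23.3819

23.3819


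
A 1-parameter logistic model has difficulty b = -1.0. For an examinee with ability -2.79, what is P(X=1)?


theta - b = -2.79 - -1.0 = -1.79
exp(-(theta - b)) = exp(1.79) = 5.9895
P = 1 / (1 + 5.9895)
P = 0.1431

0.1431


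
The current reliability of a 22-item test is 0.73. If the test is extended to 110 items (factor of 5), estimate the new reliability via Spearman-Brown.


r_new = (n * rxx) / (1 + (n-1) * rxx)
r_new = (5 * 0.73) / (1 + 4 * 0.73)
r_new = 3.65 / 3.92
r_new = 0.9311

0.9311


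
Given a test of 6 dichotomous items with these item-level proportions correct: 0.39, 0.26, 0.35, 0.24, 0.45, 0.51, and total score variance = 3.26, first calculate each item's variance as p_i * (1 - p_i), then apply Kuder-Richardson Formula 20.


For each item, compute p_i * q_i:
  Item 1: 0.39 * 0.61 = 0.2379
  Item 2: 0.26 * 0.74 = 0.1924
  Item 3: 0.35 * 0.65 = 0.2275
  Item 4: 0.24 * 0.76 = 0.1824
  Item 5: 0.45 * 0.55 = 0.2475
  Item 6: 0.51 * 0.49 = 0.2499
Sum(p_i * q_i) = 0.2379 + 0.1924 + 0.2275 + 0.1824 + 0.2475 + 0.2499 = 1.3376
KR-20 = (k/(k-1)) * (1 - Sum(p_i*q_i) / Var_total)
= (6/5) * (1 - 1.3376/3.26)
= 1.2 * 0.5897
KR-20 = 0.7076

0.7076


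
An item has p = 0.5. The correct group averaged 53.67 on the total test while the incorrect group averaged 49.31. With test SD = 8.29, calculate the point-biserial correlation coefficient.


q = 1 - p = 0.5
rpb = ((M1 - M0) / SD) * sqrt(p * q)
rpb = ((53.67 - 49.31) / 8.29) * sqrt(0.5 * 0.5)
rpb = 0.263

0.263


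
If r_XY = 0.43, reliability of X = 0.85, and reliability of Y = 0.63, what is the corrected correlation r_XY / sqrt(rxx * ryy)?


r_corrected = rxy / sqrt(rxx * ryy)
= 0.43 / sqrt(0.85 * 0.63)
= 0.43 / sqrt(0.5355)
= 0.43 / 0.731779
r_corrected = 0.5876

0.5876


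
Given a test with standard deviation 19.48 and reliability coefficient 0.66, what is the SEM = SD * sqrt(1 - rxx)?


SEM = SD * sqrt(1 - rxx)
SEM = 19.48 * sqrt(1 - 0.66)
SEM = 19.48 * sqrt(0.34) = 19.48 * 0.583095
SEM = 11.3587

11.3587


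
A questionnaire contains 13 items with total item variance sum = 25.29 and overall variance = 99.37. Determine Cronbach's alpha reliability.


alpha = (k/(k-1)) * (1 - sum(si^2)/s_total^2)
= (13/12) * (1 - 25.29/99.37)
alpha = 0.8076

0.8076


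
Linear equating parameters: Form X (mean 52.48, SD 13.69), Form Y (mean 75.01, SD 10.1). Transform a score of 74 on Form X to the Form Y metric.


slope = SD_Y / SD_X = 10.1 / 13.69 ~ 0.7378
intercept = mean_Y - slope * mean_X = 75.01 - (10.1 / 13.69) * 52.48 ~ 36.2921
Y = slope * X + intercept. To avoid rounding drift from the rounded slope/intercept, evaluate the equivalent form Y = mean_Y + SD_Y * (X - mean_X) / SD_X at full precision:
Y = 75.01 + 10.1 * (74 - 52.48) / 13.69
Y = 75.01 + 10.1 * 21.52 / 13.69
Y = 75.01 + 217.352 / 13.69
Y = 75.01 + 15.8767
Y = 90.8867

90.8867


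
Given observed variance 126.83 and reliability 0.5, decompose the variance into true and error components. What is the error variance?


var_true = rxx * var_obs = 0.5 * 126.83 = 63.415
var_error = var_obs - var_true
var_error = 126.83 - 63.415
var_error = 63.415

63.415


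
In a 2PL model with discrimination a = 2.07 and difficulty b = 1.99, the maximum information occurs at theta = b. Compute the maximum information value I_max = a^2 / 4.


For 2PL, max info at theta = b = 1.99
I_max = a^2 / 4 = 2.07^2 / 4
= 4.2849 / 4
I_max = 1.0712

1.0712


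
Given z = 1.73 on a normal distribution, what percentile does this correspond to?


CDF(z) = 0.5 * (1 + erf(z/sqrt(2)))
erf(1.2233) = 0.9164
CDF = 0.9582
Percentile rank = 0.9582 * 100 = 95.82

95.82


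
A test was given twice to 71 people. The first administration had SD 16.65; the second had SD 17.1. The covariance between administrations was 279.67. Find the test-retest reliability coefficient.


r = cov(X,Y) / (SD_X * SD_Y)
r = 279.67 / (16.65 * 17.1)
r = 279.67 / 284.715
r = 0.9823

0.9823


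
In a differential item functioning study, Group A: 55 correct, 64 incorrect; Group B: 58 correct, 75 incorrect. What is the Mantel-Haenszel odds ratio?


Odds_A = 55/64 = 0.8594
Odds_B = 58/75 = 0.7733
OR = Odds_A / Odds_B = 0.8594 / 0.7733
Exactly, OR = (55 * 75) / (64 * 58) = 4125 / 3712
OR = 1.1113

1.1113


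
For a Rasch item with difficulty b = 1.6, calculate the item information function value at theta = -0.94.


P = 1/(1+exp(-(-0.94-1.6))) = 0.0731
I = P*(1-P) = 0.0731 * 0.9269
I = 0.0678

0.0678


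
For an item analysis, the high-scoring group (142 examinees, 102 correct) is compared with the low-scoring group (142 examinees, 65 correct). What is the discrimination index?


p_upper = 102/142 = 0.7183
p_lower = 65/142 = 0.4577
D = 0.7183 - 0.4577 = 0.2606

0.2606


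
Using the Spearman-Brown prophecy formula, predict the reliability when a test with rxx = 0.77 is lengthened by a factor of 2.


r_new = (n * rxx) / (1 + (n-1) * rxx)
r_new = (2 * 0.77) / (1 + 1 * 0.77)
r_new = 1.54 / 1.77
r_new = 0.8701

0.8701


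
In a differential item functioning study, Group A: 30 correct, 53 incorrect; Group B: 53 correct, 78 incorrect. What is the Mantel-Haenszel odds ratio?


Odds_A = 30/53 = 0.566
Odds_B = 53/78 = 0.6795
OR = Odds_A / Odds_B = 0.566 / 0.6795
Exactly, OR = (30 * 78) / (53 * 53) = 2340 / 2809
OR = 0.833

0.833


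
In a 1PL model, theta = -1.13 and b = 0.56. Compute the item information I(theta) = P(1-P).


P = 1/(1+exp(-(-1.13-0.56))) = 0.1558
I = P*(1-P) = 0.1558 * 0.8442
I = 0.1315

0.1315


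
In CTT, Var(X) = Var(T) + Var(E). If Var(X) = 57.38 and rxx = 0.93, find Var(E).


var_true = rxx * var_obs = 0.93 * 57.38 = 53.3634
var_error = var_obs - var_true
var_error = 57.38 - 53.3634
var_error = 4.0166

4.0166


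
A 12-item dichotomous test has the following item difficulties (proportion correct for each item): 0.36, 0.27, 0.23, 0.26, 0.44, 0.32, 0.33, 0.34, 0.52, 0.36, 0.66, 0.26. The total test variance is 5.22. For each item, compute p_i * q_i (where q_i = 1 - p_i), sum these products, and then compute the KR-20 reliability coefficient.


For each item, compute p_i * q_i:
  Item 1: 0.36 * 0.64 = 0.2304
  Item 2: 0.27 * 0.73 = 0.1971
  Item 3: 0.23 * 0.77 = 0.1771
  Item 4: 0.26 * 0.74 = 0.1924
  Item 5: 0.44 * 0.56 = 0.2464
  Item 6: 0.32 * 0.68 = 0.2176
  Item 7: 0.33 * 0.67 = 0.2211
  Item 8: 0.34 * 0.66 = 0.2244
  Item 9: 0.52 * 0.48 = 0.2496
  Item 10: 0.36 * 0.64 = 0.2304
  Item 11: 0.66 * 0.34 = 0.2244
  Item 12: 0.26 * 0.74 = 0.1924
Sum(p_i * q_i) = 0.2304 + 0.1971 + 0.1771 + 0.1924 + 0.2464 + 0.2176 + 0.2211 + 0.2244 + 0.2496 + 0.2304 + 0.2244 + 0.1924 = 2.6033
KR-20 = (k/(k-1)) * (1 - Sum(p_i*q_i) / Var_total)
= (12/11) * (1 - 2.6033/5.22)
= 1.0909 * 0.5013
KR-20 = 0.5469

0.5469


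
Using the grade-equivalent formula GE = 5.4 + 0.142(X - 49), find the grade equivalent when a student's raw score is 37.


raw - median = 37 - 49 = -12
slope * diff = 0.142 * -12 = -1.704
GE = 5.4 + -1.704
GE = 3.696

3.696


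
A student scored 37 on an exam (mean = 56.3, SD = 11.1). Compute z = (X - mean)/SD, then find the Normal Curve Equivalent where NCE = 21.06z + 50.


z = (X - mean) / SD = (37 - 56.3) / 11.1
z = -19.3 / 11.1
z = -1.7387
NCE = NCE = 21.06z + 50
Carry z at full precision (z = -19.3 / 11.1) into the conversion:
NCE = 21.06 * (-19.3 / 11.1) + 50 = -406.458 / 11.1 + 50
NCE = -36.6178 + 50
NCE = 13.3822

13.3822


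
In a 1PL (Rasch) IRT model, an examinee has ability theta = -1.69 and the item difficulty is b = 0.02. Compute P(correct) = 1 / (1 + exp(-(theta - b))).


theta - b = -1.69 - 0.02 = -1.71
exp(-(theta - b)) = exp(1.71) = 5.529
P = 1 / (1 + 5.529)
P = 0.1532

0.1532


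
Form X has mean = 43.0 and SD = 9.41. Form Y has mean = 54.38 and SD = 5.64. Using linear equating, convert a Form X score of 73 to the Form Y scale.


slope = SD_Y / SD_X = 5.64 / 9.41 ~ 0.5994
intercept = mean_Y - slope * mean_X = 54.38 - (5.64 / 9.41) * 43.0 ~ 28.6074
Y = slope * X + intercept. To avoid rounding drift from the rounded slope/intercept, evaluate the equivalent form Y = mean_Y + SD_Y * (X - mean_X) / SD_X at full precision:
Y = 54.38 + 5.64 * (73 - 43.0) / 9.41
Y = 54.38 + 5.64 * 30.0 / 9.41
Y = 54.38 + 169.2 / 9.41
Y = 54.38 + 17.9809
Y = 72.3609

72.3609


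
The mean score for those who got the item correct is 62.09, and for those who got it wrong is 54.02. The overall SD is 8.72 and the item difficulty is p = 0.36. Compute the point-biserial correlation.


q = 1 - p = 0.64
rpb = ((M1 - M0) / SD) * sqrt(p * q)
rpb = ((62.09 - 54.02) / 8.72) * sqrt(0.36 * 0.64)
rpb = 0.4442

0.4442


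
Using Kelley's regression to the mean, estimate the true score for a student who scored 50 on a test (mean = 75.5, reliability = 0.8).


T_est = rxx * X + (1 - rxx) * mean
T_est = 0.8 * 50 + 0.2 * 75.5
T_est = 40.0 + 15.1
T_est = 55.1

55.1


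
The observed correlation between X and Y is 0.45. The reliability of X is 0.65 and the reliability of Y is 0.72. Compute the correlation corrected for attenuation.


r_corrected = rxy / sqrt(rxx * ryy)
= 0.45 / sqrt(0.65 * 0.72)
= 0.45 / sqrt(0.468)
= 0.45 / 0.684105
r_corrected = 0.6578

0.6578


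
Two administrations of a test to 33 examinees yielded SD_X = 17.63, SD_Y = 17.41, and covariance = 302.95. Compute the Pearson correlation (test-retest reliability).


r = cov(X,Y) / (SD_X * SD_Y)
r = 302.95 / (17.63 * 17.41)
r = 302.95 / 306.9383
r = 0.987

0.987


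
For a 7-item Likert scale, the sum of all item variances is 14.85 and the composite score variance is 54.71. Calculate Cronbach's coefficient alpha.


alpha = (k/(k-1)) * (1 - sum(si^2)/s_total^2)
= (7/6) * (1 - 14.85/54.71)
alpha = 0.85

0.85


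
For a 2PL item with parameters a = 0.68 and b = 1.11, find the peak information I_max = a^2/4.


For 2PL, max info at theta = b = 1.11
I_max = a^2 / 4 = 0.68^2 / 4
= 0.4624 / 4
I_max = 0.1156

0.1156


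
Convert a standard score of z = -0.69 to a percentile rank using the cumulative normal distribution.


CDF(z) = 0.5 * (1 + erf(z/sqrt(2)))
erf(-0.4879) = -0.5098
CDF = 0.2451
Percentile rank = 0.2451 * 100 = 24.51

24.51


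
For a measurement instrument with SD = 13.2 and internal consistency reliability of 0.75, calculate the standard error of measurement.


SEM = SD * sqrt(1 - rxx)
SEM = 13.2 * sqrt(1 - 0.75)
SEM = 13.2 * sqrt(0.25) = 13.2 * 0.5
SEM = 6.6

6.6


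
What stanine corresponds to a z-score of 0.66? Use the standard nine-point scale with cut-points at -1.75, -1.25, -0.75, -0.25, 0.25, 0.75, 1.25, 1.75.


Stanine boundaries: [-1.75, -1.25, -0.75, -0.25, 0.25, 0.75, 1.25, 1.75]
z = 0.66
Check each boundary:
  z >= -1.75 -> could be stanine 2
  z >= -1.25 -> could be stanine 3
  z >= -0.75 -> could be stanine 4
  z >= -0.25 -> could be stanine 5
  z >= 0.25 -> could be stanine 6
  z < 0.75
  z < 1.25
  z < 1.75
Highest qualifying boundary gives stanine = 6

6


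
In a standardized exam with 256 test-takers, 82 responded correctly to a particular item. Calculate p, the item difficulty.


Item difficulty p = number correct / total examinees
p = 82 / 256
p = 0.3203

0.3203


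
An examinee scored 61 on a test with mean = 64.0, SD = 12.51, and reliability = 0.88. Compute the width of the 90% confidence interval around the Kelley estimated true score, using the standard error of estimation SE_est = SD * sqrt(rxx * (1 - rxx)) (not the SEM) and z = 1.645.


True score estimate = 0.88*61 + 0.12*64.0 = 61.36
SE_est = SD * sqrt(rxx * (1 - rxx)) = 12.51 * sqrt(0.88 * 0.12) = 12.51 * sqrt(0.1056) = 4.065269
CI = T_est +/- z * SE_est, so width = 2 * z * SE_est = 2 * 1.645 * 4.065269
Width = 13.3747

13.3747


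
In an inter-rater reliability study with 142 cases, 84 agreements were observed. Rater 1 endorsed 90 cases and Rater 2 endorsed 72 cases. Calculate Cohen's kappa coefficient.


P_o = 84/142 = 0.591549
P_e = (90*72 + 52*70) / 20164 = 0.501885
kappa = (P_o - P_e) / (1 - P_e)
kappa = (0.591549 - 0.501885) / (1 - 0.501885)
kappa = 0.18

0.18


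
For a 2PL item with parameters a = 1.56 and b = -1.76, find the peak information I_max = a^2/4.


For 2PL, max info at theta = b = -1.76
I_max = a^2 / 4 = 1.56^2 / 4
= 2.4336 / 4
I_max = 0.6084

0.6084


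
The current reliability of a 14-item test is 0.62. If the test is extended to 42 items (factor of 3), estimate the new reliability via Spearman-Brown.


r_new = (n * rxx) / (1 + (n-1) * rxx)
r_new = (3 * 0.62) / (1 + 2 * 0.62)
r_new = 1.86 / 2.24
r_new = 0.8304

0.8304


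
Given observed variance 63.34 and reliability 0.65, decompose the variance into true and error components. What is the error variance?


var_true = rxx * var_obs = 0.65 * 63.34 = 41.171
var_error = var_obs - var_true
var_error = 63.34 - 41.171
var_error = 22.169

22.169


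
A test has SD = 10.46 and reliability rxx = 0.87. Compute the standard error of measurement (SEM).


SEM = SD * sqrt(1 - rxx)
SEM = 10.46 * sqrt(1 - 0.87)
SEM = 10.46 * sqrt(0.13) = 10.46 * 0.360555
SEM = 3.7714

3.7714


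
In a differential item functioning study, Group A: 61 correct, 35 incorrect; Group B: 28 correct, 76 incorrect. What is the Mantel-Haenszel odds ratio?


Odds_A = 61/35 = 1.7429
Odds_B = 28/76 = 0.3684
OR = Odds_A / Odds_B = 1.7429 / 0.3684
Exactly, OR = (61 * 76) / (35 * 28) = 4636 / 980
OR = 4.7306

4.7306


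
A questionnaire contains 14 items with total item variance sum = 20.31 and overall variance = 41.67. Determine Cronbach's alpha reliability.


alpha = (k/(k-1)) * (1 - sum(si^2)/s_total^2)
= (14/13) * (1 - 20.31/41.67)
alpha = 0.552

0.552


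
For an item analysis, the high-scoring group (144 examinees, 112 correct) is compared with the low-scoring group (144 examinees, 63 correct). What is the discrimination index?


p_upper = 112/144 = 0.7778
p_lower = 63/144 = 0.4375
D = 0.7778 - 0.4375 = 0.3403

0.3403


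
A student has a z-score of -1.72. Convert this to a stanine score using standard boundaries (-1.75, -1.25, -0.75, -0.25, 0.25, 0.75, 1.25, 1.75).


Stanine boundaries: [-1.75, -1.25, -0.75, -0.25, 0.25, 0.75, 1.25, 1.75]
z = -1.72
Check each boundary:
  z >= -1.75 -> could be stanine 2
  z < -1.25
  z < -0.75
  z < -0.25
  z < 0.25
  z < 0.75
  z < 1.25
  z < 1.75
Highest qualifying boundary gives stanine = 2

2


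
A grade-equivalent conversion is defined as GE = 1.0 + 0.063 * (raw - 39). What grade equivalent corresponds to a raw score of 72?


raw - median = 72 - 39 = 33
slope * diff = 0.063 * 33 = 2.079
GE = 1.0 + 2.079
GE = 3.079

3.079


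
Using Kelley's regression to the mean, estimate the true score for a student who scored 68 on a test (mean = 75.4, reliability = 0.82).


T_est = rxx * X + (1 - rxx) * mean
T_est = 0.82 * 68 + 0.18 * 75.4
T_est = 55.76 + 13.572
T_est = 69.332

69.332


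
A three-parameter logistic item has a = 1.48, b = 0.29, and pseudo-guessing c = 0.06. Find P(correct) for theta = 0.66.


logit = 1.48*(0.66 - 0.29) = 0.5476
P* = 1/(1 + exp(-0.5476)) = 0.6336
P = 0.06 + (1 - 0.06) * 0.6336
P = 0.6556

0.6556


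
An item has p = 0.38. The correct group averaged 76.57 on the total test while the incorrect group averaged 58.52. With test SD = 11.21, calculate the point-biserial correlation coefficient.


q = 1 - p = 0.62
rpb = ((M1 - M0) / SD) * sqrt(p * q)
rpb = ((76.57 - 58.52) / 11.21) * sqrt(0.38 * 0.62)
rpb = 0.7816

0.7816


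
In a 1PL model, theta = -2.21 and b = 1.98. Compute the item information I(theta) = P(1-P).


P = 1/(1+exp(-(-2.21-1.98))) = 0.0149
I = P*(1-P) = 0.0149 * 0.9851
I = 0.0147

0.0147


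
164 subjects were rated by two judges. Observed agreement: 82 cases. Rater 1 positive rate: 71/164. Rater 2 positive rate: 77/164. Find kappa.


P_o = 82/164 = 0.5
P_e = (71*77 + 93*87) / 26896 = 0.50409
kappa = (P_o - P_e) / (1 - P_e)
kappa = (0.5 - 0.50409) / (1 - 0.50409)
kappa = -0.0082

-0.0082


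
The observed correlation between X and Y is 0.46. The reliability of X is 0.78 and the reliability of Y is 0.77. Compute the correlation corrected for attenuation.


r_corrected = rxy / sqrt(rxx * ryy)
= 0.46 / sqrt(0.78 * 0.77)
= 0.46 / sqrt(0.6006)
= 0.46 / 0.774984
r_corrected = 0.5936

0.5936


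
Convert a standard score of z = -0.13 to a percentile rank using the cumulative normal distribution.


CDF(z) = 0.5 * (1 + erf(z/sqrt(2)))
erf(-0.0919) = -0.1034
CDF = 0.4483
Percentile rank = 0.4483 * 100 = 44.83

44.83


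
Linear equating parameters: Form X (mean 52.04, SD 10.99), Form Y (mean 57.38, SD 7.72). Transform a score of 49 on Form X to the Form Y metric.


slope = SD_Y / SD_X = 7.72 / 10.99 ~ 0.7025
intercept = mean_Y - slope * mean_X = 57.38 - (7.72 / 10.99) * 52.04 ~ 20.8241
Y = slope * X + intercept. To avoid rounding drift from the rounded slope/intercept, evaluate the equivalent form Y = mean_Y + SD_Y * (X - mean_X) / SD_X at full precision:
Y = 57.38 + 7.72 * (49 - 52.04) / 10.99
Y = 57.38 - 7.72 * 3.04 / 10.99
Y = 57.38 - 23.4688 / 10.99
Y = 57.38 - 2.1355
Y = 55.2445

55.2445


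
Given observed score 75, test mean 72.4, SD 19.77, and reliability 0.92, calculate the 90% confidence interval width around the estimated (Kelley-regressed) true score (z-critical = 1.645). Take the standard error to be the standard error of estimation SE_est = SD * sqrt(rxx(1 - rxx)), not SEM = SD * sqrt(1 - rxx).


True score estimate = 0.92*75 + 0.08*72.4 = 74.792
SE_est = SD * sqrt(rxx * (1 - rxx)) = 19.77 * sqrt(0.92 * 0.08) = 19.77 * sqrt(0.0736) = 5.363467
CI = T_est +/- z * SE_est, so width = 2 * z * SE_est = 2 * 1.645 * 5.363467
Width = 17.6458

17.6458


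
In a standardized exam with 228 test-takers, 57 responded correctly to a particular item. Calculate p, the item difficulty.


Item difficulty p = number correct / total examinees
p = 57 / 228
p = 0.25

0.25


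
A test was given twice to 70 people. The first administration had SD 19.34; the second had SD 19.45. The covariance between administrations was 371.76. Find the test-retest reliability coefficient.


r = cov(X,Y) / (SD_X * SD_Y)
r = 371.76 / (19.34 * 19.45)
r = 371.76 / 376.163
r = 0.9883

0.9883


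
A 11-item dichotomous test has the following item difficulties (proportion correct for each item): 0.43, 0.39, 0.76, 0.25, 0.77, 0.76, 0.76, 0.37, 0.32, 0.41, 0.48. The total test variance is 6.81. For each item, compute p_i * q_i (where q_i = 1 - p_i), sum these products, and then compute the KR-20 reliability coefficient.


For each item, compute p_i * q_i:
  Item 1: 0.43 * 0.57 = 0.2451
  Item 2: 0.39 * 0.61 = 0.2379
  Item 3: 0.76 * 0.24 = 0.1824
  Item 4: 0.25 * 0.75 = 0.1875
  Item 5: 0.77 * 0.23 = 0.1771
  Item 6: 0.76 * 0.24 = 0.1824
  Item 7: 0.76 * 0.24 = 0.1824
  Item 8: 0.37 * 0.63 = 0.2331
  Item 9: 0.32 * 0.68 = 0.2176
  Item 10: 0.41 * 0.59 = 0.2419
  Item 11: 0.48 * 0.52 = 0.2496
Sum(p_i * q_i) = 0.2451 + 0.2379 + 0.1824 + 0.1875 + 0.1771 + 0.1824 + 0.1824 + 0.2331 + 0.2176 + 0.2419 + 0.2496 = 2.337
KR-20 = (k/(k-1)) * (1 - Sum(p_i*q_i) / Var_total)
= (11/10) * (1 - 2.337/6.81)
= 1.1 * 0.6568
KR-20 = 0.7225

0.7225


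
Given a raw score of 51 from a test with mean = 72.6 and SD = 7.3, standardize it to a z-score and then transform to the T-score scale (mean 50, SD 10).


z = (X - mean) / SD = (51 - 72.6) / 7.3
z = -21.6 / 7.3
z = -2.9589
T-score = T = 50 + 10z
Carry z at full precision (z = -21.6 / 7.3) into the conversion:
T-score = 50 + 10 * (-21.6 / 7.3) = 50 + -216 / 7.3
T-score = 50 + -29.589
T-score = 20.411

20.411


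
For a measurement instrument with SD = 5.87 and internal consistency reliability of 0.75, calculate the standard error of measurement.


SEM = SD * sqrt(1 - rxx)
SEM = 5.87 * sqrt(1 - 0.75)
SEM = 5.87 * sqrt(0.25) = 5.87 * 0.5
SEM = 2.935

2.935


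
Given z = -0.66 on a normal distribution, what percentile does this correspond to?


CDF(z) = 0.5 * (1 + erf(z/sqrt(2)))
erf(-0.4667) = -0.4907
CDF = 0.2546
Percentile rank = 0.2546 * 100 = 25.46

25.46


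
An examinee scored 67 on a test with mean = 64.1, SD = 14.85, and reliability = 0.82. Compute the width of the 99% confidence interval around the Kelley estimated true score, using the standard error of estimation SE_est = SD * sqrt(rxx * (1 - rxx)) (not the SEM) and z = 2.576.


True score estimate = 0.82*67 + 0.18*64.1 = 66.478
SE_est = SD * sqrt(rxx * (1 - rxx)) = 14.85 * sqrt(0.82 * 0.18) = 14.85 * sqrt(0.1476) = 5.705184
CI = T_est +/- z * SE_est, so width = 2 * z * SE_est = 2 * 2.576 * 5.705184
Width = 29.3931

29.3931


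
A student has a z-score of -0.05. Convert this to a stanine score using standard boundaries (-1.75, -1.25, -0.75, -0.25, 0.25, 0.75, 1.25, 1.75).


Stanine boundaries: [-1.75, -1.25, -0.75, -0.25, 0.25, 0.75, 1.25, 1.75]
z = -0.05
Check each boundary:
  z >= -1.75 -> could be stanine 2
  z >= -1.25 -> could be stanine 3
  z >= -0.75 -> could be stanine 4
  z >= -0.25 -> could be stanine 5
  z < 0.25
  z < 0.75
  z < 1.25
  z < 1.75
Highest qualifying boundary gives stanine = 5

5


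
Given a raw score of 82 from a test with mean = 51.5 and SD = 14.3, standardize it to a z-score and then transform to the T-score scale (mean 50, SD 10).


z = (X - mean) / SD = (82 - 51.5) / 14.3
z = 30.5 / 14.3
z = 2.1329
T-score = T = 50 + 10z
Carry z at full precision (z = 30.5 / 14.3) into the conversion:
T-score = 50 + 10 * (30.5 / 14.3) = 50 + 305 / 14.3
T-score = 50 + 21.3287
T-score = 71.3287

71.3287


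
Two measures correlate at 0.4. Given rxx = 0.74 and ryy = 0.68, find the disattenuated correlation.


r_corrected = rxy / sqrt(rxx * ryy)
= 0.4 / sqrt(0.74 * 0.68)
= 0.4 / sqrt(0.5032)
= 0.4 / 0.709366
r_corrected = 0.5639

0.5639


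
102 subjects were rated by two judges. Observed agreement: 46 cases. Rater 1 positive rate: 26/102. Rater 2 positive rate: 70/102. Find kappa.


P_o = 46/102 = 0.45098
P_e = (26*70 + 76*32) / 10404 = 0.408689
kappa = (P_o - P_e) / (1 - P_e)
kappa = (0.45098 - 0.408689) / (1 - 0.408689)
kappa = 0.0715

0.0715


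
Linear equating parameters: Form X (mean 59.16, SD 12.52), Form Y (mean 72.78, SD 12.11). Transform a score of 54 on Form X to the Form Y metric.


slope = SD_Y / SD_X = 12.11 / 12.52 ~ 0.9673
intercept = mean_Y - slope * mean_X = 72.78 - (12.11 / 12.52) * 59.16 ~ 15.5573
Y = slope * X + intercept. To avoid rounding drift from the rounded slope/intercept, evaluate the equivalent form Y = mean_Y + SD_Y * (X - mean_X) / SD_X at full precision:
Y = 72.78 + 12.11 * (54 - 59.16) / 12.52
Y = 72.78 - 12.11 * 5.16 / 12.52
Y = 72.78 - 62.4876 / 12.52
Y = 72.78 - 4.991
Y = 67.789

67.789


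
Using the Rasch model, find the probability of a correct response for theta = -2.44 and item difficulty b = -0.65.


theta - b = -2.44 - -0.65 = -1.79
exp(-(theta - b)) = exp(1.79) = 5.9895
P = 1 / (1 + 5.9895)
P = 0.1431

0.1431


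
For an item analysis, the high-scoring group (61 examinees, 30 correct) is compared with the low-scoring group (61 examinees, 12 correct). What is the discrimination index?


p_upper = 30/61 = 0.4918
p_lower = 12/61 = 0.1967
D = 0.4918 - 0.1967 = 0.2951

0.2951


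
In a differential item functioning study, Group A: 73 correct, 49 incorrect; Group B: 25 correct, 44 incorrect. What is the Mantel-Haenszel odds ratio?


Odds_A = 73/49 = 1.4898
Odds_B = 25/44 = 0.5682
OR = Odds_A / Odds_B = 1.4898 / 0.5682
Exactly, OR = (73 * 44) / (49 * 25) = 3212 / 1225
OR = 2.622

2.622
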